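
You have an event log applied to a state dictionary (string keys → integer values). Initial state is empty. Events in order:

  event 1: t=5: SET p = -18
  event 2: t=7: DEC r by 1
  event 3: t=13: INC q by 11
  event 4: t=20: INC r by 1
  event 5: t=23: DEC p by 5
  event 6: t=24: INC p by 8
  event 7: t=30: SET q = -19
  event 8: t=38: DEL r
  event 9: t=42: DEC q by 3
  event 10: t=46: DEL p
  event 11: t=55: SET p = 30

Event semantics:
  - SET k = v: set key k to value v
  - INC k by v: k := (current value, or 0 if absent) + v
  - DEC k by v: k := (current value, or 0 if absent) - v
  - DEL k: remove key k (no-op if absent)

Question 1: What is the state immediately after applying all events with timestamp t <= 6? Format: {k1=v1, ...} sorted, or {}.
Apply events with t <= 6 (1 events):
  after event 1 (t=5: SET p = -18): {p=-18}

Answer: {p=-18}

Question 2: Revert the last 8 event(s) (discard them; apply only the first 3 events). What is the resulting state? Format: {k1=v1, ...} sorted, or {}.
Keep first 3 events (discard last 8):
  after event 1 (t=5: SET p = -18): {p=-18}
  after event 2 (t=7: DEC r by 1): {p=-18, r=-1}
  after event 3 (t=13: INC q by 11): {p=-18, q=11, r=-1}

Answer: {p=-18, q=11, r=-1}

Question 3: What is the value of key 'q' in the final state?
Track key 'q' through all 11 events:
  event 1 (t=5: SET p = -18): q unchanged
  event 2 (t=7: DEC r by 1): q unchanged
  event 3 (t=13: INC q by 11): q (absent) -> 11
  event 4 (t=20: INC r by 1): q unchanged
  event 5 (t=23: DEC p by 5): q unchanged
  event 6 (t=24: INC p by 8): q unchanged
  event 7 (t=30: SET q = -19): q 11 -> -19
  event 8 (t=38: DEL r): q unchanged
  event 9 (t=42: DEC q by 3): q -19 -> -22
  event 10 (t=46: DEL p): q unchanged
  event 11 (t=55: SET p = 30): q unchanged
Final: q = -22

Answer: -22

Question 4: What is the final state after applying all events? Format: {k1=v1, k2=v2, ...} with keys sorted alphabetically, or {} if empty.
  after event 1 (t=5: SET p = -18): {p=-18}
  after event 2 (t=7: DEC r by 1): {p=-18, r=-1}
  after event 3 (t=13: INC q by 11): {p=-18, q=11, r=-1}
  after event 4 (t=20: INC r by 1): {p=-18, q=11, r=0}
  after event 5 (t=23: DEC p by 5): {p=-23, q=11, r=0}
  after event 6 (t=24: INC p by 8): {p=-15, q=11, r=0}
  after event 7 (t=30: SET q = -19): {p=-15, q=-19, r=0}
  after event 8 (t=38: DEL r): {p=-15, q=-19}
  after event 9 (t=42: DEC q by 3): {p=-15, q=-22}
  after event 10 (t=46: DEL p): {q=-22}
  after event 11 (t=55: SET p = 30): {p=30, q=-22}

Answer: {p=30, q=-22}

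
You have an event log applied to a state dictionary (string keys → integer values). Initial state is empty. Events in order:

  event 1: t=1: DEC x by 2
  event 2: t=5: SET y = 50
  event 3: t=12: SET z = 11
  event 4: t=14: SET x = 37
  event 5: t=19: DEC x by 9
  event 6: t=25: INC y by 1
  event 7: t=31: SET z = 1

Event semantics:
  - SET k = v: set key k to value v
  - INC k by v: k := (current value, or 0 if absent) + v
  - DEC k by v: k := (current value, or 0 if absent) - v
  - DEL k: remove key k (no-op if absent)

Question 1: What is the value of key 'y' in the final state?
Answer: 51

Derivation:
Track key 'y' through all 7 events:
  event 1 (t=1: DEC x by 2): y unchanged
  event 2 (t=5: SET y = 50): y (absent) -> 50
  event 3 (t=12: SET z = 11): y unchanged
  event 4 (t=14: SET x = 37): y unchanged
  event 5 (t=19: DEC x by 9): y unchanged
  event 6 (t=25: INC y by 1): y 50 -> 51
  event 7 (t=31: SET z = 1): y unchanged
Final: y = 51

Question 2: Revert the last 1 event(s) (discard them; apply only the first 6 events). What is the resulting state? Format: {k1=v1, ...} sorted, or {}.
Keep first 6 events (discard last 1):
  after event 1 (t=1: DEC x by 2): {x=-2}
  after event 2 (t=5: SET y = 50): {x=-2, y=50}
  after event 3 (t=12: SET z = 11): {x=-2, y=50, z=11}
  after event 4 (t=14: SET x = 37): {x=37, y=50, z=11}
  after event 5 (t=19: DEC x by 9): {x=28, y=50, z=11}
  after event 6 (t=25: INC y by 1): {x=28, y=51, z=11}

Answer: {x=28, y=51, z=11}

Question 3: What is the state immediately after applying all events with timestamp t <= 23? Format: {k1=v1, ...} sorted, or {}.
Apply events with t <= 23 (5 events):
  after event 1 (t=1: DEC x by 2): {x=-2}
  after event 2 (t=5: SET y = 50): {x=-2, y=50}
  after event 3 (t=12: SET z = 11): {x=-2, y=50, z=11}
  after event 4 (t=14: SET x = 37): {x=37, y=50, z=11}
  after event 5 (t=19: DEC x by 9): {x=28, y=50, z=11}

Answer: {x=28, y=50, z=11}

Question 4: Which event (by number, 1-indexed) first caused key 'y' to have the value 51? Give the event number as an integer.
Answer: 6

Derivation:
Looking for first event where y becomes 51:
  event 2: y = 50
  event 3: y = 50
  event 4: y = 50
  event 5: y = 50
  event 6: y 50 -> 51  <-- first match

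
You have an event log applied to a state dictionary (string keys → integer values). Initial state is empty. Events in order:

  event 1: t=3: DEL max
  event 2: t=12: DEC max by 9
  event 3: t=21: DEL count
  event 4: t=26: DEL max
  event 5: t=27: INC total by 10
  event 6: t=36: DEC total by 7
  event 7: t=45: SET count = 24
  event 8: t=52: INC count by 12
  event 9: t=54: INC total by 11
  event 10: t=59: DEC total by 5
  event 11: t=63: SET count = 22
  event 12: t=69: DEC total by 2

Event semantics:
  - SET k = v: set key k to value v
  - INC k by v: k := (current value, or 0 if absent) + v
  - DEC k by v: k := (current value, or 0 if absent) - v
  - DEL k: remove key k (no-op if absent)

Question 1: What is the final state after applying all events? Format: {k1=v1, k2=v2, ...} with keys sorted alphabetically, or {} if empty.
  after event 1 (t=3: DEL max): {}
  after event 2 (t=12: DEC max by 9): {max=-9}
  after event 3 (t=21: DEL count): {max=-9}
  after event 4 (t=26: DEL max): {}
  after event 5 (t=27: INC total by 10): {total=10}
  after event 6 (t=36: DEC total by 7): {total=3}
  after event 7 (t=45: SET count = 24): {count=24, total=3}
  after event 8 (t=52: INC count by 12): {count=36, total=3}
  after event 9 (t=54: INC total by 11): {count=36, total=14}
  after event 10 (t=59: DEC total by 5): {count=36, total=9}
  after event 11 (t=63: SET count = 22): {count=22, total=9}
  after event 12 (t=69: DEC total by 2): {count=22, total=7}

Answer: {count=22, total=7}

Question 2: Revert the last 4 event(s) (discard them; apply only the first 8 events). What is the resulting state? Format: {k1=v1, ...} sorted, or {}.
Keep first 8 events (discard last 4):
  after event 1 (t=3: DEL max): {}
  after event 2 (t=12: DEC max by 9): {max=-9}
  after event 3 (t=21: DEL count): {max=-9}
  after event 4 (t=26: DEL max): {}
  after event 5 (t=27: INC total by 10): {total=10}
  after event 6 (t=36: DEC total by 7): {total=3}
  after event 7 (t=45: SET count = 24): {count=24, total=3}
  after event 8 (t=52: INC count by 12): {count=36, total=3}

Answer: {count=36, total=3}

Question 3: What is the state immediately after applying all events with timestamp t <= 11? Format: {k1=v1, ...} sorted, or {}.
Answer: {}

Derivation:
Apply events with t <= 11 (1 events):
  after event 1 (t=3: DEL max): {}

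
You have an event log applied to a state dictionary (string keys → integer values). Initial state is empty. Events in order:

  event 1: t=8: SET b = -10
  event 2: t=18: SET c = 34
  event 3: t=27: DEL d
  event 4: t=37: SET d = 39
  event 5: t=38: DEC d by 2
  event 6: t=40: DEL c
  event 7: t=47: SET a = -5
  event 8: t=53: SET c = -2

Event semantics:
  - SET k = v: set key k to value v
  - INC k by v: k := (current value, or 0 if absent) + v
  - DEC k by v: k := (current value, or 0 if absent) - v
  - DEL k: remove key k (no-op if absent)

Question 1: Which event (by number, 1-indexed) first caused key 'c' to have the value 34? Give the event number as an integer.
Looking for first event where c becomes 34:
  event 2: c (absent) -> 34  <-- first match

Answer: 2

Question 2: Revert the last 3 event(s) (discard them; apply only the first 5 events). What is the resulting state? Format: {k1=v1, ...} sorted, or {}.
Keep first 5 events (discard last 3):
  after event 1 (t=8: SET b = -10): {b=-10}
  after event 2 (t=18: SET c = 34): {b=-10, c=34}
  after event 3 (t=27: DEL d): {b=-10, c=34}
  after event 4 (t=37: SET d = 39): {b=-10, c=34, d=39}
  after event 5 (t=38: DEC d by 2): {b=-10, c=34, d=37}

Answer: {b=-10, c=34, d=37}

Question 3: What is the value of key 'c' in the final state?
Answer: -2

Derivation:
Track key 'c' through all 8 events:
  event 1 (t=8: SET b = -10): c unchanged
  event 2 (t=18: SET c = 34): c (absent) -> 34
  event 3 (t=27: DEL d): c unchanged
  event 4 (t=37: SET d = 39): c unchanged
  event 5 (t=38: DEC d by 2): c unchanged
  event 6 (t=40: DEL c): c 34 -> (absent)
  event 7 (t=47: SET a = -5): c unchanged
  event 8 (t=53: SET c = -2): c (absent) -> -2
Final: c = -2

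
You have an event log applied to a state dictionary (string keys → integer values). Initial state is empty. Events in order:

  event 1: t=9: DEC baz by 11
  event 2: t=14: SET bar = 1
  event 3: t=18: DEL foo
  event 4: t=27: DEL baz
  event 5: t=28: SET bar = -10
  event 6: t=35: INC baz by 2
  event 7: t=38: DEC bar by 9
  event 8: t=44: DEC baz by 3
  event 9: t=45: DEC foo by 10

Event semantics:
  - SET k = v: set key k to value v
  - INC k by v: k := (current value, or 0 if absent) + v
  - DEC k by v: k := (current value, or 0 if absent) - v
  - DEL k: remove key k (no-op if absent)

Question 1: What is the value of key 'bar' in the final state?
Answer: -19

Derivation:
Track key 'bar' through all 9 events:
  event 1 (t=9: DEC baz by 11): bar unchanged
  event 2 (t=14: SET bar = 1): bar (absent) -> 1
  event 3 (t=18: DEL foo): bar unchanged
  event 4 (t=27: DEL baz): bar unchanged
  event 5 (t=28: SET bar = -10): bar 1 -> -10
  event 6 (t=35: INC baz by 2): bar unchanged
  event 7 (t=38: DEC bar by 9): bar -10 -> -19
  event 8 (t=44: DEC baz by 3): bar unchanged
  event 9 (t=45: DEC foo by 10): bar unchanged
Final: bar = -19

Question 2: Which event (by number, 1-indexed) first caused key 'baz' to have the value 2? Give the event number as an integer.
Answer: 6

Derivation:
Looking for first event where baz becomes 2:
  event 1: baz = -11
  event 2: baz = -11
  event 3: baz = -11
  event 4: baz = (absent)
  event 6: baz (absent) -> 2  <-- first match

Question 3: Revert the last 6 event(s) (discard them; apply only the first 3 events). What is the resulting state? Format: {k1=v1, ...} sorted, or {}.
Keep first 3 events (discard last 6):
  after event 1 (t=9: DEC baz by 11): {baz=-11}
  after event 2 (t=14: SET bar = 1): {bar=1, baz=-11}
  after event 3 (t=18: DEL foo): {bar=1, baz=-11}

Answer: {bar=1, baz=-11}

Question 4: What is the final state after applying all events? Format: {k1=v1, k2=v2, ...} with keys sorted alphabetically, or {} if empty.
  after event 1 (t=9: DEC baz by 11): {baz=-11}
  after event 2 (t=14: SET bar = 1): {bar=1, baz=-11}
  after event 3 (t=18: DEL foo): {bar=1, baz=-11}
  after event 4 (t=27: DEL baz): {bar=1}
  after event 5 (t=28: SET bar = -10): {bar=-10}
  after event 6 (t=35: INC baz by 2): {bar=-10, baz=2}
  after event 7 (t=38: DEC bar by 9): {bar=-19, baz=2}
  after event 8 (t=44: DEC baz by 3): {bar=-19, baz=-1}
  after event 9 (t=45: DEC foo by 10): {bar=-19, baz=-1, foo=-10}

Answer: {bar=-19, baz=-1, foo=-10}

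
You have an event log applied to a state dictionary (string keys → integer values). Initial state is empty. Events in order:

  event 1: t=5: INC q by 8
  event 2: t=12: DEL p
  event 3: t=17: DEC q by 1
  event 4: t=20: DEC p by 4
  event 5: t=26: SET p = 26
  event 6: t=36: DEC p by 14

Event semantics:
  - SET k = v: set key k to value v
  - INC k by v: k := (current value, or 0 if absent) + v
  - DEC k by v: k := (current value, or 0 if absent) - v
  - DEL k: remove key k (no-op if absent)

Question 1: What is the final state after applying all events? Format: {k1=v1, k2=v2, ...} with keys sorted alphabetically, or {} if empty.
  after event 1 (t=5: INC q by 8): {q=8}
  after event 2 (t=12: DEL p): {q=8}
  after event 3 (t=17: DEC q by 1): {q=7}
  after event 4 (t=20: DEC p by 4): {p=-4, q=7}
  after event 5 (t=26: SET p = 26): {p=26, q=7}
  after event 6 (t=36: DEC p by 14): {p=12, q=7}

Answer: {p=12, q=7}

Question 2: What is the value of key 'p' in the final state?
Track key 'p' through all 6 events:
  event 1 (t=5: INC q by 8): p unchanged
  event 2 (t=12: DEL p): p (absent) -> (absent)
  event 3 (t=17: DEC q by 1): p unchanged
  event 4 (t=20: DEC p by 4): p (absent) -> -4
  event 5 (t=26: SET p = 26): p -4 -> 26
  event 6 (t=36: DEC p by 14): p 26 -> 12
Final: p = 12

Answer: 12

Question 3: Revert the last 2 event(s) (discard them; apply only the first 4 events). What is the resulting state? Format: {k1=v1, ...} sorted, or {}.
Answer: {p=-4, q=7}

Derivation:
Keep first 4 events (discard last 2):
  after event 1 (t=5: INC q by 8): {q=8}
  after event 2 (t=12: DEL p): {q=8}
  after event 3 (t=17: DEC q by 1): {q=7}
  after event 4 (t=20: DEC p by 4): {p=-4, q=7}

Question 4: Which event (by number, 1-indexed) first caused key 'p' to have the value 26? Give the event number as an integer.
Answer: 5

Derivation:
Looking for first event where p becomes 26:
  event 4: p = -4
  event 5: p -4 -> 26  <-- first match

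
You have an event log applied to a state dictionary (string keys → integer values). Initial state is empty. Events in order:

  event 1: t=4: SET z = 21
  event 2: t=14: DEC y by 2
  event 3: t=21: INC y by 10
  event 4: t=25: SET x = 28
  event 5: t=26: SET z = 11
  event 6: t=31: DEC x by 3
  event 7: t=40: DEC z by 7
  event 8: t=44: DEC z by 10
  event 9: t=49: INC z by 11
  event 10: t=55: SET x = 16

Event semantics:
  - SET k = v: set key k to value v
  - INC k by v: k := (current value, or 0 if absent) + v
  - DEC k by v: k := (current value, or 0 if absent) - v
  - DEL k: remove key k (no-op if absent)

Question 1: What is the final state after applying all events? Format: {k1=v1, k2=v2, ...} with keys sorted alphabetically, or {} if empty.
Answer: {x=16, y=8, z=5}

Derivation:
  after event 1 (t=4: SET z = 21): {z=21}
  after event 2 (t=14: DEC y by 2): {y=-2, z=21}
  after event 3 (t=21: INC y by 10): {y=8, z=21}
  after event 4 (t=25: SET x = 28): {x=28, y=8, z=21}
  after event 5 (t=26: SET z = 11): {x=28, y=8, z=11}
  after event 6 (t=31: DEC x by 3): {x=25, y=8, z=11}
  after event 7 (t=40: DEC z by 7): {x=25, y=8, z=4}
  after event 8 (t=44: DEC z by 10): {x=25, y=8, z=-6}
  after event 9 (t=49: INC z by 11): {x=25, y=8, z=5}
  after event 10 (t=55: SET x = 16): {x=16, y=8, z=5}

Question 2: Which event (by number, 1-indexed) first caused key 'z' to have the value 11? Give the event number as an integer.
Looking for first event where z becomes 11:
  event 1: z = 21
  event 2: z = 21
  event 3: z = 21
  event 4: z = 21
  event 5: z 21 -> 11  <-- first match

Answer: 5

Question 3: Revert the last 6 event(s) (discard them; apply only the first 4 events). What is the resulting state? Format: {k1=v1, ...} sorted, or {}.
Answer: {x=28, y=8, z=21}

Derivation:
Keep first 4 events (discard last 6):
  after event 1 (t=4: SET z = 21): {z=21}
  after event 2 (t=14: DEC y by 2): {y=-2, z=21}
  after event 3 (t=21: INC y by 10): {y=8, z=21}
  after event 4 (t=25: SET x = 28): {x=28, y=8, z=21}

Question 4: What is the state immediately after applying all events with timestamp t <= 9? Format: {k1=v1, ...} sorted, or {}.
Answer: {z=21}

Derivation:
Apply events with t <= 9 (1 events):
  after event 1 (t=4: SET z = 21): {z=21}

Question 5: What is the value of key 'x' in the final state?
Answer: 16

Derivation:
Track key 'x' through all 10 events:
  event 1 (t=4: SET z = 21): x unchanged
  event 2 (t=14: DEC y by 2): x unchanged
  event 3 (t=21: INC y by 10): x unchanged
  event 4 (t=25: SET x = 28): x (absent) -> 28
  event 5 (t=26: SET z = 11): x unchanged
  event 6 (t=31: DEC x by 3): x 28 -> 25
  event 7 (t=40: DEC z by 7): x unchanged
  event 8 (t=44: DEC z by 10): x unchanged
  event 9 (t=49: INC z by 11): x unchanged
  event 10 (t=55: SET x = 16): x 25 -> 16
Final: x = 16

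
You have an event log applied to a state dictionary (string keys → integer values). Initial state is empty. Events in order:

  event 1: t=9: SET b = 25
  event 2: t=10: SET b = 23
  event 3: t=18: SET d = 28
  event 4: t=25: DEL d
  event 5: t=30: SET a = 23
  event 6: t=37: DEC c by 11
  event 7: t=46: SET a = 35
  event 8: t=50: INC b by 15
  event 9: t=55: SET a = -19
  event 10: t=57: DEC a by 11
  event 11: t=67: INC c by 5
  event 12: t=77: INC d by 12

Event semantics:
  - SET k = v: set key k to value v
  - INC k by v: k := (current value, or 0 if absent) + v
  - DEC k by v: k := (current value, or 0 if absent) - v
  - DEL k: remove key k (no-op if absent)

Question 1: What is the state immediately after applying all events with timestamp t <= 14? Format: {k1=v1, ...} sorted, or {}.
Apply events with t <= 14 (2 events):
  after event 1 (t=9: SET b = 25): {b=25}
  after event 2 (t=10: SET b = 23): {b=23}

Answer: {b=23}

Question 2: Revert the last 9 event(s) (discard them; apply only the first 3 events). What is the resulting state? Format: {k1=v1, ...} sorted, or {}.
Answer: {b=23, d=28}

Derivation:
Keep first 3 events (discard last 9):
  after event 1 (t=9: SET b = 25): {b=25}
  after event 2 (t=10: SET b = 23): {b=23}
  after event 3 (t=18: SET d = 28): {b=23, d=28}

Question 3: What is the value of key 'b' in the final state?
Answer: 38

Derivation:
Track key 'b' through all 12 events:
  event 1 (t=9: SET b = 25): b (absent) -> 25
  event 2 (t=10: SET b = 23): b 25 -> 23
  event 3 (t=18: SET d = 28): b unchanged
  event 4 (t=25: DEL d): b unchanged
  event 5 (t=30: SET a = 23): b unchanged
  event 6 (t=37: DEC c by 11): b unchanged
  event 7 (t=46: SET a = 35): b unchanged
  event 8 (t=50: INC b by 15): b 23 -> 38
  event 9 (t=55: SET a = -19): b unchanged
  event 10 (t=57: DEC a by 11): b unchanged
  event 11 (t=67: INC c by 5): b unchanged
  event 12 (t=77: INC d by 12): b unchanged
Final: b = 38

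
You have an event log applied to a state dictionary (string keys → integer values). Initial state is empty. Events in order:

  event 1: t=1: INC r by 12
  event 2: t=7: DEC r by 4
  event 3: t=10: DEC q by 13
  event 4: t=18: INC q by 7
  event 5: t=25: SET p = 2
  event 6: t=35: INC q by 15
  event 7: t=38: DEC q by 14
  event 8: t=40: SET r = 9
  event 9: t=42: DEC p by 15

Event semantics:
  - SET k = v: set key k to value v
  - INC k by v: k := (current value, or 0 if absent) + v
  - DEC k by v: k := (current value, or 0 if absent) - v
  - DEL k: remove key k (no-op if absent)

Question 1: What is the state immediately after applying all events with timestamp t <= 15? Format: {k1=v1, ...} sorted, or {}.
Answer: {q=-13, r=8}

Derivation:
Apply events with t <= 15 (3 events):
  after event 1 (t=1: INC r by 12): {r=12}
  after event 2 (t=7: DEC r by 4): {r=8}
  after event 3 (t=10: DEC q by 13): {q=-13, r=8}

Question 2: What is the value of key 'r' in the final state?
Track key 'r' through all 9 events:
  event 1 (t=1: INC r by 12): r (absent) -> 12
  event 2 (t=7: DEC r by 4): r 12 -> 8
  event 3 (t=10: DEC q by 13): r unchanged
  event 4 (t=18: INC q by 7): r unchanged
  event 5 (t=25: SET p = 2): r unchanged
  event 6 (t=35: INC q by 15): r unchanged
  event 7 (t=38: DEC q by 14): r unchanged
  event 8 (t=40: SET r = 9): r 8 -> 9
  event 9 (t=42: DEC p by 15): r unchanged
Final: r = 9

Answer: 9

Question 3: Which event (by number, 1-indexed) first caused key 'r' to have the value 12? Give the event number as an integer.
Answer: 1

Derivation:
Looking for first event where r becomes 12:
  event 1: r (absent) -> 12  <-- first match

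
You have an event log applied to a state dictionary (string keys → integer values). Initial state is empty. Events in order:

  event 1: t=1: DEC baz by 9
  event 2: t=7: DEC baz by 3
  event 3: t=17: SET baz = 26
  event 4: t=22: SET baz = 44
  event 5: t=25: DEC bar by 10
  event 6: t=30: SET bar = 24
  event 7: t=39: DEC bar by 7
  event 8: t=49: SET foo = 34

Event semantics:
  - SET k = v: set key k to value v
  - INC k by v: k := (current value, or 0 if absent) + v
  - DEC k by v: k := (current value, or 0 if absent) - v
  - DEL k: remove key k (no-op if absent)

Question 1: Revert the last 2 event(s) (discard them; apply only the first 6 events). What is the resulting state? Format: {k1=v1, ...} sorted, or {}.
Answer: {bar=24, baz=44}

Derivation:
Keep first 6 events (discard last 2):
  after event 1 (t=1: DEC baz by 9): {baz=-9}
  after event 2 (t=7: DEC baz by 3): {baz=-12}
  after event 3 (t=17: SET baz = 26): {baz=26}
  after event 4 (t=22: SET baz = 44): {baz=44}
  after event 5 (t=25: DEC bar by 10): {bar=-10, baz=44}
  after event 6 (t=30: SET bar = 24): {bar=24, baz=44}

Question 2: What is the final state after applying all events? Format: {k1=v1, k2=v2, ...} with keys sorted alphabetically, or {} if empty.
Answer: {bar=17, baz=44, foo=34}

Derivation:
  after event 1 (t=1: DEC baz by 9): {baz=-9}
  after event 2 (t=7: DEC baz by 3): {baz=-12}
  after event 3 (t=17: SET baz = 26): {baz=26}
  after event 4 (t=22: SET baz = 44): {baz=44}
  after event 5 (t=25: DEC bar by 10): {bar=-10, baz=44}
  after event 6 (t=30: SET bar = 24): {bar=24, baz=44}
  after event 7 (t=39: DEC bar by 7): {bar=17, baz=44}
  after event 8 (t=49: SET foo = 34): {bar=17, baz=44, foo=34}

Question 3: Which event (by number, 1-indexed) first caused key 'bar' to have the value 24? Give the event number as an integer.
Answer: 6

Derivation:
Looking for first event where bar becomes 24:
  event 5: bar = -10
  event 6: bar -10 -> 24  <-- first match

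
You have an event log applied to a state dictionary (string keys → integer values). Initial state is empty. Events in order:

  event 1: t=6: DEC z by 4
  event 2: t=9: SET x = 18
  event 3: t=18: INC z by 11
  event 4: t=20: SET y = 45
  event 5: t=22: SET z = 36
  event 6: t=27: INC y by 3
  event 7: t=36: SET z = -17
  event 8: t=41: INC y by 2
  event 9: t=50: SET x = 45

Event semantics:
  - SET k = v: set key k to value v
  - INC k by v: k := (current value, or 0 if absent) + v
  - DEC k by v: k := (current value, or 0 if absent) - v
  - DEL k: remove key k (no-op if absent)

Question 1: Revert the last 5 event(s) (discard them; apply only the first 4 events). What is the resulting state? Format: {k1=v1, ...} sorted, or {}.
Keep first 4 events (discard last 5):
  after event 1 (t=6: DEC z by 4): {z=-4}
  after event 2 (t=9: SET x = 18): {x=18, z=-4}
  after event 3 (t=18: INC z by 11): {x=18, z=7}
  after event 4 (t=20: SET y = 45): {x=18, y=45, z=7}

Answer: {x=18, y=45, z=7}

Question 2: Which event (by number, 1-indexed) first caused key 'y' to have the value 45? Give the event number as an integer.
Looking for first event where y becomes 45:
  event 4: y (absent) -> 45  <-- first match

Answer: 4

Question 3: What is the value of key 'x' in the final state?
Track key 'x' through all 9 events:
  event 1 (t=6: DEC z by 4): x unchanged
  event 2 (t=9: SET x = 18): x (absent) -> 18
  event 3 (t=18: INC z by 11): x unchanged
  event 4 (t=20: SET y = 45): x unchanged
  event 5 (t=22: SET z = 36): x unchanged
  event 6 (t=27: INC y by 3): x unchanged
  event 7 (t=36: SET z = -17): x unchanged
  event 8 (t=41: INC y by 2): x unchanged
  event 9 (t=50: SET x = 45): x 18 -> 45
Final: x = 45

Answer: 45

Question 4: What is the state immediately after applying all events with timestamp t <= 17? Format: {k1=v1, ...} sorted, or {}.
Apply events with t <= 17 (2 events):
  after event 1 (t=6: DEC z by 4): {z=-4}
  after event 2 (t=9: SET x = 18): {x=18, z=-4}

Answer: {x=18, z=-4}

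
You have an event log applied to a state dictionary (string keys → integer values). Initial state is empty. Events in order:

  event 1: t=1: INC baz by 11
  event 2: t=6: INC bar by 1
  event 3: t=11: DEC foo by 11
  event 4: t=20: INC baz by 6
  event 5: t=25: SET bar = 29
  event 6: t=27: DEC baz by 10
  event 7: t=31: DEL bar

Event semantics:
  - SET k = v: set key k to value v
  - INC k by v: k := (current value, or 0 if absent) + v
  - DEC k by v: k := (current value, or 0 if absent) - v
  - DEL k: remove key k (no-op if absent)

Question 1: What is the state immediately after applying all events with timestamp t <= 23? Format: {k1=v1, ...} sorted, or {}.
Apply events with t <= 23 (4 events):
  after event 1 (t=1: INC baz by 11): {baz=11}
  after event 2 (t=6: INC bar by 1): {bar=1, baz=11}
  after event 3 (t=11: DEC foo by 11): {bar=1, baz=11, foo=-11}
  after event 4 (t=20: INC baz by 6): {bar=1, baz=17, foo=-11}

Answer: {bar=1, baz=17, foo=-11}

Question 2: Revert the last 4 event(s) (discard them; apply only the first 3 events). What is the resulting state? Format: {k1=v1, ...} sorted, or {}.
Answer: {bar=1, baz=11, foo=-11}

Derivation:
Keep first 3 events (discard last 4):
  after event 1 (t=1: INC baz by 11): {baz=11}
  after event 2 (t=6: INC bar by 1): {bar=1, baz=11}
  after event 3 (t=11: DEC foo by 11): {bar=1, baz=11, foo=-11}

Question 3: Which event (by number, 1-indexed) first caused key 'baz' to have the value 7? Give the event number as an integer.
Answer: 6

Derivation:
Looking for first event where baz becomes 7:
  event 1: baz = 11
  event 2: baz = 11
  event 3: baz = 11
  event 4: baz = 17
  event 5: baz = 17
  event 6: baz 17 -> 7  <-- first match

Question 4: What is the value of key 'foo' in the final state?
Answer: -11

Derivation:
Track key 'foo' through all 7 events:
  event 1 (t=1: INC baz by 11): foo unchanged
  event 2 (t=6: INC bar by 1): foo unchanged
  event 3 (t=11: DEC foo by 11): foo (absent) -> -11
  event 4 (t=20: INC baz by 6): foo unchanged
  event 5 (t=25: SET bar = 29): foo unchanged
  event 6 (t=27: DEC baz by 10): foo unchanged
  event 7 (t=31: DEL bar): foo unchanged
Final: foo = -11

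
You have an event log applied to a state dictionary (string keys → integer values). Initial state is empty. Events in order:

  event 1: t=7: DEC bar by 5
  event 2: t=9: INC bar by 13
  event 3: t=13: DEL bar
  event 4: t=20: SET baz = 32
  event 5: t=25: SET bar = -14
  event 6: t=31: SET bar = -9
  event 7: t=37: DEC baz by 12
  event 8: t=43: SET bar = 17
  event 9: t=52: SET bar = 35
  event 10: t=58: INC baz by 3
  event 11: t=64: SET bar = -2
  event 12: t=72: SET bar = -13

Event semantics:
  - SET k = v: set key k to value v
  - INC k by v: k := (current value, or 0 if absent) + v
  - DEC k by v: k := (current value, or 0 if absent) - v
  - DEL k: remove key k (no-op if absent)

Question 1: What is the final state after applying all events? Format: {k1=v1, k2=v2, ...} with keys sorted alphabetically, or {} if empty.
  after event 1 (t=7: DEC bar by 5): {bar=-5}
  after event 2 (t=9: INC bar by 13): {bar=8}
  after event 3 (t=13: DEL bar): {}
  after event 4 (t=20: SET baz = 32): {baz=32}
  after event 5 (t=25: SET bar = -14): {bar=-14, baz=32}
  after event 6 (t=31: SET bar = -9): {bar=-9, baz=32}
  after event 7 (t=37: DEC baz by 12): {bar=-9, baz=20}
  after event 8 (t=43: SET bar = 17): {bar=17, baz=20}
  after event 9 (t=52: SET bar = 35): {bar=35, baz=20}
  after event 10 (t=58: INC baz by 3): {bar=35, baz=23}
  after event 11 (t=64: SET bar = -2): {bar=-2, baz=23}
  after event 12 (t=72: SET bar = -13): {bar=-13, baz=23}

Answer: {bar=-13, baz=23}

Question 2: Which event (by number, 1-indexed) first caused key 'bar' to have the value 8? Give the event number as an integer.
Answer: 2

Derivation:
Looking for first event where bar becomes 8:
  event 1: bar = -5
  event 2: bar -5 -> 8  <-- first match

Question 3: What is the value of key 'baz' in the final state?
Track key 'baz' through all 12 events:
  event 1 (t=7: DEC bar by 5): baz unchanged
  event 2 (t=9: INC bar by 13): baz unchanged
  event 3 (t=13: DEL bar): baz unchanged
  event 4 (t=20: SET baz = 32): baz (absent) -> 32
  event 5 (t=25: SET bar = -14): baz unchanged
  event 6 (t=31: SET bar = -9): baz unchanged
  event 7 (t=37: DEC baz by 12): baz 32 -> 20
  event 8 (t=43: SET bar = 17): baz unchanged
  event 9 (t=52: SET bar = 35): baz unchanged
  event 10 (t=58: INC baz by 3): baz 20 -> 23
  event 11 (t=64: SET bar = -2): baz unchanged
  event 12 (t=72: SET bar = -13): baz unchanged
Final: baz = 23

Answer: 23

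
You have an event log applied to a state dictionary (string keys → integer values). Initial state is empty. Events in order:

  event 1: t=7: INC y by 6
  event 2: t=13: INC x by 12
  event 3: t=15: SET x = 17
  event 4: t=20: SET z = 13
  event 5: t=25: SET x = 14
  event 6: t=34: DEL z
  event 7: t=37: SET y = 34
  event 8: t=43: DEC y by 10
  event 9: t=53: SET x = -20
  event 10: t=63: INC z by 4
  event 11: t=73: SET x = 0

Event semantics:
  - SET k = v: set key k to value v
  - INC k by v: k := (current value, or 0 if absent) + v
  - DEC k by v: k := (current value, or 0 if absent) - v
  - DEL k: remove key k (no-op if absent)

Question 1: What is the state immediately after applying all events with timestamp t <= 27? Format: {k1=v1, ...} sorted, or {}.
Answer: {x=14, y=6, z=13}

Derivation:
Apply events with t <= 27 (5 events):
  after event 1 (t=7: INC y by 6): {y=6}
  after event 2 (t=13: INC x by 12): {x=12, y=6}
  after event 3 (t=15: SET x = 17): {x=17, y=6}
  after event 4 (t=20: SET z = 13): {x=17, y=6, z=13}
  after event 5 (t=25: SET x = 14): {x=14, y=6, z=13}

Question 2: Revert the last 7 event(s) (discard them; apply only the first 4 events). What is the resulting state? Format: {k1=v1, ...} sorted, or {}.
Answer: {x=17, y=6, z=13}

Derivation:
Keep first 4 events (discard last 7):
  after event 1 (t=7: INC y by 6): {y=6}
  after event 2 (t=13: INC x by 12): {x=12, y=6}
  after event 3 (t=15: SET x = 17): {x=17, y=6}
  after event 4 (t=20: SET z = 13): {x=17, y=6, z=13}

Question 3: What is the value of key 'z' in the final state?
Answer: 4

Derivation:
Track key 'z' through all 11 events:
  event 1 (t=7: INC y by 6): z unchanged
  event 2 (t=13: INC x by 12): z unchanged
  event 3 (t=15: SET x = 17): z unchanged
  event 4 (t=20: SET z = 13): z (absent) -> 13
  event 5 (t=25: SET x = 14): z unchanged
  event 6 (t=34: DEL z): z 13 -> (absent)
  event 7 (t=37: SET y = 34): z unchanged
  event 8 (t=43: DEC y by 10): z unchanged
  event 9 (t=53: SET x = -20): z unchanged
  event 10 (t=63: INC z by 4): z (absent) -> 4
  event 11 (t=73: SET x = 0): z unchanged
Final: z = 4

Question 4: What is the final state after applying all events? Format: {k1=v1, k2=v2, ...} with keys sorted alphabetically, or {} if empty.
  after event 1 (t=7: INC y by 6): {y=6}
  after event 2 (t=13: INC x by 12): {x=12, y=6}
  after event 3 (t=15: SET x = 17): {x=17, y=6}
  after event 4 (t=20: SET z = 13): {x=17, y=6, z=13}
  after event 5 (t=25: SET x = 14): {x=14, y=6, z=13}
  after event 6 (t=34: DEL z): {x=14, y=6}
  after event 7 (t=37: SET y = 34): {x=14, y=34}
  after event 8 (t=43: DEC y by 10): {x=14, y=24}
  after event 9 (t=53: SET x = -20): {x=-20, y=24}
  after event 10 (t=63: INC z by 4): {x=-20, y=24, z=4}
  after event 11 (t=73: SET x = 0): {x=0, y=24, z=4}

Answer: {x=0, y=24, z=4}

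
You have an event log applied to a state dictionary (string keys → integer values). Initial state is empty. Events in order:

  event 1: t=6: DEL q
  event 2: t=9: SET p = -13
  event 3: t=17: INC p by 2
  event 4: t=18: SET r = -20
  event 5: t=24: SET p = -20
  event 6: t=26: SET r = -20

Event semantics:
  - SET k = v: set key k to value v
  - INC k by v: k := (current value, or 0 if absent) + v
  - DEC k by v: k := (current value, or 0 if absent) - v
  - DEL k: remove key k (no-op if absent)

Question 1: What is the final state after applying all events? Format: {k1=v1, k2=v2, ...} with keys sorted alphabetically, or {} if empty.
  after event 1 (t=6: DEL q): {}
  after event 2 (t=9: SET p = -13): {p=-13}
  after event 3 (t=17: INC p by 2): {p=-11}
  after event 4 (t=18: SET r = -20): {p=-11, r=-20}
  after event 5 (t=24: SET p = -20): {p=-20, r=-20}
  after event 6 (t=26: SET r = -20): {p=-20, r=-20}

Answer: {p=-20, r=-20}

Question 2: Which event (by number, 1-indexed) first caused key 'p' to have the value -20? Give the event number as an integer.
Looking for first event where p becomes -20:
  event 2: p = -13
  event 3: p = -11
  event 4: p = -11
  event 5: p -11 -> -20  <-- first match

Answer: 5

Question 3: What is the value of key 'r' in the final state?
Answer: -20

Derivation:
Track key 'r' through all 6 events:
  event 1 (t=6: DEL q): r unchanged
  event 2 (t=9: SET p = -13): r unchanged
  event 3 (t=17: INC p by 2): r unchanged
  event 4 (t=18: SET r = -20): r (absent) -> -20
  event 5 (t=24: SET p = -20): r unchanged
  event 6 (t=26: SET r = -20): r -20 -> -20
Final: r = -20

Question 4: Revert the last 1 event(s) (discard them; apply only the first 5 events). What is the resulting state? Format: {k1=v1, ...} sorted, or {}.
Keep first 5 events (discard last 1):
  after event 1 (t=6: DEL q): {}
  after event 2 (t=9: SET p = -13): {p=-13}
  after event 3 (t=17: INC p by 2): {p=-11}
  after event 4 (t=18: SET r = -20): {p=-11, r=-20}
  after event 5 (t=24: SET p = -20): {p=-20, r=-20}

Answer: {p=-20, r=-20}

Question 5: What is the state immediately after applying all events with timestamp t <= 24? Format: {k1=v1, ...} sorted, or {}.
Answer: {p=-20, r=-20}

Derivation:
Apply events with t <= 24 (5 events):
  after event 1 (t=6: DEL q): {}
  after event 2 (t=9: SET p = -13): {p=-13}
  after event 3 (t=17: INC p by 2): {p=-11}
  after event 4 (t=18: SET r = -20): {p=-11, r=-20}
  after event 5 (t=24: SET p = -20): {p=-20, r=-20}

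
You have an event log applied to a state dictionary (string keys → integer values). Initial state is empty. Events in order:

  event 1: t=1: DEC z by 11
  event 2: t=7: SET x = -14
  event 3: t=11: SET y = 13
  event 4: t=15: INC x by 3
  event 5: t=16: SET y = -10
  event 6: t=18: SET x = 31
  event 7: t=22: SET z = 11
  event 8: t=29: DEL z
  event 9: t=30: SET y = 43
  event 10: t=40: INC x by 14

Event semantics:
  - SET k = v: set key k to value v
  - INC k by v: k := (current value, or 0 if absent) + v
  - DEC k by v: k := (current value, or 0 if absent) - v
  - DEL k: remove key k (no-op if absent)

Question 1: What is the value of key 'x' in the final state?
Answer: 45

Derivation:
Track key 'x' through all 10 events:
  event 1 (t=1: DEC z by 11): x unchanged
  event 2 (t=7: SET x = -14): x (absent) -> -14
  event 3 (t=11: SET y = 13): x unchanged
  event 4 (t=15: INC x by 3): x -14 -> -11
  event 5 (t=16: SET y = -10): x unchanged
  event 6 (t=18: SET x = 31): x -11 -> 31
  event 7 (t=22: SET z = 11): x unchanged
  event 8 (t=29: DEL z): x unchanged
  event 9 (t=30: SET y = 43): x unchanged
  event 10 (t=40: INC x by 14): x 31 -> 45
Final: x = 45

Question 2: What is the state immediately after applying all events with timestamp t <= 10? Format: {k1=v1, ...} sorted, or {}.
Answer: {x=-14, z=-11}

Derivation:
Apply events with t <= 10 (2 events):
  after event 1 (t=1: DEC z by 11): {z=-11}
  after event 2 (t=7: SET x = -14): {x=-14, z=-11}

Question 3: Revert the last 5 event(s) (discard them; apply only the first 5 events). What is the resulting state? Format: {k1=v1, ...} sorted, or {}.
Keep first 5 events (discard last 5):
  after event 1 (t=1: DEC z by 11): {z=-11}
  after event 2 (t=7: SET x = -14): {x=-14, z=-11}
  after event 3 (t=11: SET y = 13): {x=-14, y=13, z=-11}
  after event 4 (t=15: INC x by 3): {x=-11, y=13, z=-11}
  after event 5 (t=16: SET y = -10): {x=-11, y=-10, z=-11}

Answer: {x=-11, y=-10, z=-11}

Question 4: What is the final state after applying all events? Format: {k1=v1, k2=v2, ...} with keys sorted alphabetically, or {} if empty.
Answer: {x=45, y=43}

Derivation:
  after event 1 (t=1: DEC z by 11): {z=-11}
  after event 2 (t=7: SET x = -14): {x=-14, z=-11}
  after event 3 (t=11: SET y = 13): {x=-14, y=13, z=-11}
  after event 4 (t=15: INC x by 3): {x=-11, y=13, z=-11}
  after event 5 (t=16: SET y = -10): {x=-11, y=-10, z=-11}
  after event 6 (t=18: SET x = 31): {x=31, y=-10, z=-11}
  after event 7 (t=22: SET z = 11): {x=31, y=-10, z=11}
  after event 8 (t=29: DEL z): {x=31, y=-10}
  after event 9 (t=30: SET y = 43): {x=31, y=43}
  after event 10 (t=40: INC x by 14): {x=45, y=43}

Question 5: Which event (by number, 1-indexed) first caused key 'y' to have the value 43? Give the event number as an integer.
Answer: 9

Derivation:
Looking for first event where y becomes 43:
  event 3: y = 13
  event 4: y = 13
  event 5: y = -10
  event 6: y = -10
  event 7: y = -10
  event 8: y = -10
  event 9: y -10 -> 43  <-- first match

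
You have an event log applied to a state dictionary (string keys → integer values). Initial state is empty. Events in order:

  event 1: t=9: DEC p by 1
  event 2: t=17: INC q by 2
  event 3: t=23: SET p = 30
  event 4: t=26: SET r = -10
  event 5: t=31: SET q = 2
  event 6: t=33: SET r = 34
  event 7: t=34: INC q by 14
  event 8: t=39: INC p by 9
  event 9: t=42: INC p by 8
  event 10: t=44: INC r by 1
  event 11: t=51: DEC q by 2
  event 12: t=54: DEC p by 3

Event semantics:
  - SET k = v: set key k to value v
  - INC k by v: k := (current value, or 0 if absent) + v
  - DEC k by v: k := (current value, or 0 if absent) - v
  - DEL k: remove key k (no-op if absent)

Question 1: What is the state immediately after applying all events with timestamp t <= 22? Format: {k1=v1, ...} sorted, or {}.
Apply events with t <= 22 (2 events):
  after event 1 (t=9: DEC p by 1): {p=-1}
  after event 2 (t=17: INC q by 2): {p=-1, q=2}

Answer: {p=-1, q=2}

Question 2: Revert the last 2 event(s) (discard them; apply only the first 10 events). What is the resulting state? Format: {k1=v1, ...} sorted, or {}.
Keep first 10 events (discard last 2):
  after event 1 (t=9: DEC p by 1): {p=-1}
  after event 2 (t=17: INC q by 2): {p=-1, q=2}
  after event 3 (t=23: SET p = 30): {p=30, q=2}
  after event 4 (t=26: SET r = -10): {p=30, q=2, r=-10}
  after event 5 (t=31: SET q = 2): {p=30, q=2, r=-10}
  after event 6 (t=33: SET r = 34): {p=30, q=2, r=34}
  after event 7 (t=34: INC q by 14): {p=30, q=16, r=34}
  after event 8 (t=39: INC p by 9): {p=39, q=16, r=34}
  after event 9 (t=42: INC p by 8): {p=47, q=16, r=34}
  after event 10 (t=44: INC r by 1): {p=47, q=16, r=35}

Answer: {p=47, q=16, r=35}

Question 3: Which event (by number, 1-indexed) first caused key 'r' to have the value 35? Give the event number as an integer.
Answer: 10

Derivation:
Looking for first event where r becomes 35:
  event 4: r = -10
  event 5: r = -10
  event 6: r = 34
  event 7: r = 34
  event 8: r = 34
  event 9: r = 34
  event 10: r 34 -> 35  <-- first match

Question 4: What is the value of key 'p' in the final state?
Track key 'p' through all 12 events:
  event 1 (t=9: DEC p by 1): p (absent) -> -1
  event 2 (t=17: INC q by 2): p unchanged
  event 3 (t=23: SET p = 30): p -1 -> 30
  event 4 (t=26: SET r = -10): p unchanged
  event 5 (t=31: SET q = 2): p unchanged
  event 6 (t=33: SET r = 34): p unchanged
  event 7 (t=34: INC q by 14): p unchanged
  event 8 (t=39: INC p by 9): p 30 -> 39
  event 9 (t=42: INC p by 8): p 39 -> 47
  event 10 (t=44: INC r by 1): p unchanged
  event 11 (t=51: DEC q by 2): p unchanged
  event 12 (t=54: DEC p by 3): p 47 -> 44
Final: p = 44

Answer: 44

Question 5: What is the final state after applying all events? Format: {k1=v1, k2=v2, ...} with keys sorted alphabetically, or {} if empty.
Answer: {p=44, q=14, r=35}

Derivation:
  after event 1 (t=9: DEC p by 1): {p=-1}
  after event 2 (t=17: INC q by 2): {p=-1, q=2}
  after event 3 (t=23: SET p = 30): {p=30, q=2}
  after event 4 (t=26: SET r = -10): {p=30, q=2, r=-10}
  after event 5 (t=31: SET q = 2): {p=30, q=2, r=-10}
  after event 6 (t=33: SET r = 34): {p=30, q=2, r=34}
  after event 7 (t=34: INC q by 14): {p=30, q=16, r=34}
  after event 8 (t=39: INC p by 9): {p=39, q=16, r=34}
  after event 9 (t=42: INC p by 8): {p=47, q=16, r=34}
  after event 10 (t=44: INC r by 1): {p=47, q=16, r=35}
  after event 11 (t=51: DEC q by 2): {p=47, q=14, r=35}
  after event 12 (t=54: DEC p by 3): {p=44, q=14, r=35}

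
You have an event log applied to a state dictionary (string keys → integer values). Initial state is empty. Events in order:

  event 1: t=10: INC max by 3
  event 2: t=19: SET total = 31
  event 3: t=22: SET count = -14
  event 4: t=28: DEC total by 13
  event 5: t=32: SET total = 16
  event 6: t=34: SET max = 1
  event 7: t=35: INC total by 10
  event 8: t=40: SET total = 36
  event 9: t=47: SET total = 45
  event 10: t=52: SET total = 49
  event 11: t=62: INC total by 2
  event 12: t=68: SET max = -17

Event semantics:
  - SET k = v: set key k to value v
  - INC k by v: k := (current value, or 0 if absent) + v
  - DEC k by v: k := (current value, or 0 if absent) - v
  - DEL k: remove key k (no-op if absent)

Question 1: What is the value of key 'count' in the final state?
Track key 'count' through all 12 events:
  event 1 (t=10: INC max by 3): count unchanged
  event 2 (t=19: SET total = 31): count unchanged
  event 3 (t=22: SET count = -14): count (absent) -> -14
  event 4 (t=28: DEC total by 13): count unchanged
  event 5 (t=32: SET total = 16): count unchanged
  event 6 (t=34: SET max = 1): count unchanged
  event 7 (t=35: INC total by 10): count unchanged
  event 8 (t=40: SET total = 36): count unchanged
  event 9 (t=47: SET total = 45): count unchanged
  event 10 (t=52: SET total = 49): count unchanged
  event 11 (t=62: INC total by 2): count unchanged
  event 12 (t=68: SET max = -17): count unchanged
Final: count = -14

Answer: -14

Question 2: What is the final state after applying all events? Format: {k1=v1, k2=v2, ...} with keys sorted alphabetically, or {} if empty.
  after event 1 (t=10: INC max by 3): {max=3}
  after event 2 (t=19: SET total = 31): {max=3, total=31}
  after event 3 (t=22: SET count = -14): {count=-14, max=3, total=31}
  after event 4 (t=28: DEC total by 13): {count=-14, max=3, total=18}
  after event 5 (t=32: SET total = 16): {count=-14, max=3, total=16}
  after event 6 (t=34: SET max = 1): {count=-14, max=1, total=16}
  after event 7 (t=35: INC total by 10): {count=-14, max=1, total=26}
  after event 8 (t=40: SET total = 36): {count=-14, max=1, total=36}
  after event 9 (t=47: SET total = 45): {count=-14, max=1, total=45}
  after event 10 (t=52: SET total = 49): {count=-14, max=1, total=49}
  after event 11 (t=62: INC total by 2): {count=-14, max=1, total=51}
  after event 12 (t=68: SET max = -17): {count=-14, max=-17, total=51}

Answer: {count=-14, max=-17, total=51}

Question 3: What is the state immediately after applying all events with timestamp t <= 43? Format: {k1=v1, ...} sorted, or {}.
Apply events with t <= 43 (8 events):
  after event 1 (t=10: INC max by 3): {max=3}
  after event 2 (t=19: SET total = 31): {max=3, total=31}
  after event 3 (t=22: SET count = -14): {count=-14, max=3, total=31}
  after event 4 (t=28: DEC total by 13): {count=-14, max=3, total=18}
  after event 5 (t=32: SET total = 16): {count=-14, max=3, total=16}
  after event 6 (t=34: SET max = 1): {count=-14, max=1, total=16}
  after event 7 (t=35: INC total by 10): {count=-14, max=1, total=26}
  after event 8 (t=40: SET total = 36): {count=-14, max=1, total=36}

Answer: {count=-14, max=1, total=36}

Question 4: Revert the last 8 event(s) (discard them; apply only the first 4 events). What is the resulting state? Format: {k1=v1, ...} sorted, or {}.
Keep first 4 events (discard last 8):
  after event 1 (t=10: INC max by 3): {max=3}
  after event 2 (t=19: SET total = 31): {max=3, total=31}
  after event 3 (t=22: SET count = -14): {count=-14, max=3, total=31}
  after event 4 (t=28: DEC total by 13): {count=-14, max=3, total=18}

Answer: {count=-14, max=3, total=18}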